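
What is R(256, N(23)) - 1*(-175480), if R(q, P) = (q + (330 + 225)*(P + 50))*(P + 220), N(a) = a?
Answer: 10082833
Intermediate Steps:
R(q, P) = (220 + P)*(27750 + q + 555*P) (R(q, P) = (q + 555*(50 + P))*(220 + P) = (q + (27750 + 555*P))*(220 + P) = (27750 + q + 555*P)*(220 + P) = (220 + P)*(27750 + q + 555*P))
R(256, N(23)) - 1*(-175480) = (6105000 + 220*256 + 555*23² + 149850*23 + 23*256) - 1*(-175480) = (6105000 + 56320 + 555*529 + 3446550 + 5888) + 175480 = (6105000 + 56320 + 293595 + 3446550 + 5888) + 175480 = 9907353 + 175480 = 10082833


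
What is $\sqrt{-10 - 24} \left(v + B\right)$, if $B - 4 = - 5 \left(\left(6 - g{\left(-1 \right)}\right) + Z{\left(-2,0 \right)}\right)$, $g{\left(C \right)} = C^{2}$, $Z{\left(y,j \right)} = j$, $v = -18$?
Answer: $- 39 i \sqrt{34} \approx - 227.41 i$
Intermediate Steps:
$B = -21$ ($B = 4 - 5 \left(\left(6 - \left(-1\right)^{2}\right) + 0\right) = 4 - 5 \left(\left(6 - 1\right) + 0\right) = 4 - 5 \left(5 + 0\right) = 4 - 25 = -21$)
$\sqrt{-10 - 24} \left(v + B\right) = \sqrt{-10 - 24} \left(-18 - 21\right) = \sqrt{-34} \left(-39\right) = i \sqrt{34} \left(-39\right) = - 39 i \sqrt{34}$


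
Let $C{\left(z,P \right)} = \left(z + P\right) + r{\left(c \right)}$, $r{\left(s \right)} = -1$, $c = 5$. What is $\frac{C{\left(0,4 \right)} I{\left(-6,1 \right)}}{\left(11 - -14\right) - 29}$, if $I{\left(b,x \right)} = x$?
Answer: $- \frac{3}{4} \approx -0.75$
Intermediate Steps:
$C{\left(z,P \right)} = -1 + P + z$ ($C{\left(z,P \right)} = \left(z + P\right) - 1 = \left(P + z\right) - 1 = -1 + P + z$)
$\frac{C{\left(0,4 \right)} I{\left(-6,1 \right)}}{\left(11 - -14\right) - 29} = \frac{\left(-1 + 4 + 0\right) 1}{\left(11 - -14\right) - 29} = \frac{3 \cdot 1}{\left(11 + 14\right) - 29} = \frac{3}{25 - 29} = \frac{3}{-4} = 3 \left(- \frac{1}{4}\right) = - \frac{3}{4}$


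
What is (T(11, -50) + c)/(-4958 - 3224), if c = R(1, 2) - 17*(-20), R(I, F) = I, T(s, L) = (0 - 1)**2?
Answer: -171/4091 ≈ -0.041799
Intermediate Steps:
T(s, L) = 1 (T(s, L) = (-1)**2 = 1)
c = 341 (c = 1 - 17*(-20) = 1 + 340 = 341)
(T(11, -50) + c)/(-4958 - 3224) = (1 + 341)/(-4958 - 3224) = 342/(-8182) = 342*(-1/8182) = -171/4091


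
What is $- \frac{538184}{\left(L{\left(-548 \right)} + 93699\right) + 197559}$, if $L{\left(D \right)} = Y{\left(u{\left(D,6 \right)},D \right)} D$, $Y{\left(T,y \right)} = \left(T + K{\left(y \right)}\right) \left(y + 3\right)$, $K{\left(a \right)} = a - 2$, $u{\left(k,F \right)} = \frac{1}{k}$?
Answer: $\frac{538184}{163972287} \approx 0.0032822$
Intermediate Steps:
$K{\left(a \right)} = -2 + a$
$Y{\left(T,y \right)} = \left(3 + y\right) \left(-2 + T + y\right)$ ($Y{\left(T,y \right)} = \left(T + \left(-2 + y\right)\right) \left(y + 3\right) = \left(-2 + T + y\right) \left(3 + y\right) = \left(3 + y\right) \left(-2 + T + y\right)$)
$L{\left(D \right)} = D \left(-5 + D + D^{2} + \frac{3}{D}\right)$ ($L{\left(D \right)} = \left(-6 + D + D^{2} + \frac{3}{D} + \frac{D}{D}\right) D = \left(-6 + D + D^{2} + \frac{3}{D} + 1\right) D = \left(-5 + D + D^{2} + \frac{3}{D}\right) D = D \left(-5 + D + D^{2} + \frac{3}{D}\right)$)
$- \frac{538184}{\left(L{\left(-548 \right)} + 93699\right) + 197559} = - \frac{538184}{\left(\left(3 + \left(-548\right)^{2} + \left(-548\right)^{3} - -2740\right) + 93699\right) + 197559} = - \frac{538184}{\left(\left(3 + 300304 - 164566592 + 2740\right) + 93699\right) + 197559} = - \frac{538184}{\left(-164263545 + 93699\right) + 197559} = - \frac{538184}{-164169846 + 197559} = - \frac{538184}{-163972287} = \left(-538184\right) \left(- \frac{1}{163972287}\right) = \frac{538184}{163972287}$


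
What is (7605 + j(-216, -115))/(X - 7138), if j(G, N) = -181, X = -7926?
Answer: -928/1883 ≈ -0.49283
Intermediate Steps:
(7605 + j(-216, -115))/(X - 7138) = (7605 - 181)/(-7926 - 7138) = 7424/(-15064) = 7424*(-1/15064) = -928/1883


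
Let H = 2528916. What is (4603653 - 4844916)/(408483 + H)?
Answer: -80421/979133 ≈ -0.082135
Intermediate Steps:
(4603653 - 4844916)/(408483 + H) = (4603653 - 4844916)/(408483 + 2528916) = -241263/2937399 = -241263*1/2937399 = -80421/979133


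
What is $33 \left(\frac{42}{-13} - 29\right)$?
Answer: $- \frac{13827}{13} \approx -1063.6$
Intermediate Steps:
$33 \left(\frac{42}{-13} - 29\right) = 33 \left(42 \left(- \frac{1}{13}\right) - 29\right) = 33 \left(- \frac{42}{13} - 29\right) = 33 \left(- \frac{419}{13}\right) = - \frac{13827}{13}$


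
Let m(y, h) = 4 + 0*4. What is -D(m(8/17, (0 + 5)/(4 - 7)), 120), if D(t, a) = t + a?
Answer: -124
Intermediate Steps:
m(y, h) = 4 (m(y, h) = 4 + 0 = 4)
D(t, a) = a + t
-D(m(8/17, (0 + 5)/(4 - 7)), 120) = -(120 + 4) = -1*124 = -124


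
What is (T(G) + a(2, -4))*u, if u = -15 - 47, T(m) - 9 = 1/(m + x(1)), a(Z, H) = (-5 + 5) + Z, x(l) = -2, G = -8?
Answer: -3379/5 ≈ -675.80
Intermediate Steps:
a(Z, H) = Z (a(Z, H) = 0 + Z = Z)
T(m) = 9 + 1/(-2 + m) (T(m) = 9 + 1/(m - 2) = 9 + 1/(-2 + m))
u = -62
(T(G) + a(2, -4))*u = ((-17 + 9*(-8))/(-2 - 8) + 2)*(-62) = ((-17 - 72)/(-10) + 2)*(-62) = (-⅒*(-89) + 2)*(-62) = (89/10 + 2)*(-62) = (109/10)*(-62) = -3379/5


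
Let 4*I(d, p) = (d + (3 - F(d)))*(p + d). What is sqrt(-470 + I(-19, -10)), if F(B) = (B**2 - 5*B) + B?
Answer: sqrt(11257)/2 ≈ 53.049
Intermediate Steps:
F(B) = B**2 - 4*B
I(d, p) = (d + p)*(3 + d - d*(-4 + d))/4 (I(d, p) = ((d + (3 - d*(-4 + d)))*(p + d))/4 = ((d + (3 - d*(-4 + d)))*(d + p))/4 = ((3 + d - d*(-4 + d))*(d + p))/4 = ((d + p)*(3 + d - d*(-4 + d)))/4 = (d + p)*(3 + d - d*(-4 + d))/4)
sqrt(-470 + I(-19, -10)) = sqrt(-470 + (-1/4*(-19)**3 + (3/4)*(-19) + (3/4)*(-10) + (5/4)*(-19)**2 - 1/4*(-10)*(-19)**2 + (5/4)*(-19)*(-10))) = sqrt(-470 + (-1/4*(-6859) - 57/4 - 15/2 + (5/4)*361 - 1/4*(-10)*361 + 475/2)) = sqrt(-470 + (6859/4 - 57/4 - 15/2 + 1805/4 + 1805/2 + 475/2)) = sqrt(-470 + 13137/4) = sqrt(11257/4) = sqrt(11257)/2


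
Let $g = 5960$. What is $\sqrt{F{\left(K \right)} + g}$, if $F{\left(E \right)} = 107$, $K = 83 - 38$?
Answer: $\sqrt{6067} \approx 77.891$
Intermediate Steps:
$K = 45$
$\sqrt{F{\left(K \right)} + g} = \sqrt{107 + 5960} = \sqrt{6067}$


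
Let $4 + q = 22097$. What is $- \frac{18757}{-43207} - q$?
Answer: $- \frac{954553494}{43207} \approx -22093.0$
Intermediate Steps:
$q = 22093$ ($q = -4 + 22097 = 22093$)
$- \frac{18757}{-43207} - q = - \frac{18757}{-43207} - 22093 = \left(-18757\right) \left(- \frac{1}{43207}\right) - 22093 = \frac{18757}{43207} - 22093 = - \frac{954553494}{43207}$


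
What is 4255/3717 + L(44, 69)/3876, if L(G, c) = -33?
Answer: 5456573/4802364 ≈ 1.1362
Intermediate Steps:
4255/3717 + L(44, 69)/3876 = 4255/3717 - 33/3876 = 4255*(1/3717) - 33*1/3876 = 4255/3717 - 11/1292 = 5456573/4802364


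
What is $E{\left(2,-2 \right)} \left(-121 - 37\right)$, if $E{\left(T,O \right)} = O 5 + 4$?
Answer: $948$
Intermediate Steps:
$E{\left(T,O \right)} = 4 + 5 O$ ($E{\left(T,O \right)} = 5 O + 4 = 4 + 5 O$)
$E{\left(2,-2 \right)} \left(-121 - 37\right) = \left(4 + 5 \left(-2\right)\right) \left(-121 - 37\right) = \left(4 - 10\right) \left(-158\right) = \left(-6\right) \left(-158\right) = 948$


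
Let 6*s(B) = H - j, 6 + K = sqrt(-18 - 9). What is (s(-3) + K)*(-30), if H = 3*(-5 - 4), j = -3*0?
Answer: 315 - 90*I*sqrt(3) ≈ 315.0 - 155.88*I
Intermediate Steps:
K = -6 + 3*I*sqrt(3) (K = -6 + sqrt(-18 - 9) = -6 + sqrt(-27) = -6 + 3*I*sqrt(3) ≈ -6.0 + 5.1962*I)
j = 0
H = -27 (H = 3*(-9) = -27)
s(B) = -9/2 (s(B) = (-27 - 1*0)/6 = (-27 + 0)/6 = (1/6)*(-27) = -9/2)
(s(-3) + K)*(-30) = (-9/2 + (-6 + 3*I*sqrt(3)))*(-30) = (-21/2 + 3*I*sqrt(3))*(-30) = 315 - 90*I*sqrt(3)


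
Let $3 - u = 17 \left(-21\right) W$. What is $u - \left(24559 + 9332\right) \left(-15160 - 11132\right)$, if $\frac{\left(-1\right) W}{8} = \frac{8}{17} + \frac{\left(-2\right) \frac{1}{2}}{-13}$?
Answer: $\frac{11583787947}{13} \approx 8.9106 \cdot 10^{8}$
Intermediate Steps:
$W = - \frac{968}{221}$ ($W = - 8 \left(\frac{8}{17} + \frac{\left(-2\right) \frac{1}{2}}{-13}\right) = - 8 \left(8 \cdot \frac{1}{17} + \left(-2\right) \frac{1}{2} \left(- \frac{1}{13}\right)\right) = - 8 \left(\frac{8}{17} - - \frac{1}{13}\right) = - 8 \left(\frac{8}{17} + \frac{1}{13}\right) = \left(-8\right) \frac{121}{221} = - \frac{968}{221} \approx -4.3801$)
$u = - \frac{20289}{13}$ ($u = 3 - 17 \left(-21\right) \left(- \frac{968}{221}\right) = 3 - \left(-357\right) \left(- \frac{968}{221}\right) = 3 - \frac{20328}{13} = - \frac{20289}{13} \approx -1560.7$)
$u - \left(24559 + 9332\right) \left(-15160 - 11132\right) = - \frac{20289}{13} - \left(24559 + 9332\right) \left(-15160 - 11132\right) = - \frac{20289}{13} - 33891 \left(-26292\right) = - \frac{20289}{13} - -891062172 = - \frac{20289}{13} + 891062172 = \frac{11583787947}{13}$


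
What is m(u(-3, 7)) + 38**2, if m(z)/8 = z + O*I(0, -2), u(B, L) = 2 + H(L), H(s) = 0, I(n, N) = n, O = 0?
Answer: 1460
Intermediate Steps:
u(B, L) = 2 (u(B, L) = 2 + 0 = 2)
m(z) = 8*z (m(z) = 8*(z + 0*0) = 8*(z + 0) = 8*z)
m(u(-3, 7)) + 38**2 = 8*2 + 38**2 = 16 + 1444 = 1460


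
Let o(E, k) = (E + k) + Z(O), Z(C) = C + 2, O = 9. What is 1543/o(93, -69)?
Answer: 1543/35 ≈ 44.086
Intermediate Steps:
Z(C) = 2 + C
o(E, k) = 11 + E + k (o(E, k) = (E + k) + (2 + 9) = (E + k) + 11 = 11 + E + k)
1543/o(93, -69) = 1543/(11 + 93 - 69) = 1543/35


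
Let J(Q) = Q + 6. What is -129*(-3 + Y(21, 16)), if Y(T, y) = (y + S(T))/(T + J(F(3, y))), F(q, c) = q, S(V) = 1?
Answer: 3139/10 ≈ 313.90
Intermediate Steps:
J(Q) = 6 + Q
Y(T, y) = (1 + y)/(9 + T) (Y(T, y) = (y + 1)/(T + (6 + 3)) = (1 + y)/(T + 9) = (1 + y)/(9 + T))
-129*(-3 + Y(21, 16)) = -129*(-3 + (1 + 16)/(9 + 21)) = -129*(-3 + 17/30) = -129*(-73/30) = 3139/10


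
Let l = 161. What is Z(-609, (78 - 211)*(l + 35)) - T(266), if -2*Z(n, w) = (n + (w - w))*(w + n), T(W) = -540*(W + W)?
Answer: -15671733/2 ≈ -7.8359e+6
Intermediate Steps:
T(W) = -1080*W
Z(n, w) = -n*(n + w)/2 (Z(n, w) = -(n + (w - w))*(w + n)/2 = -(n + 0)*(n + w)/2 = -n*(n + w)/2)
Z(-609, (78 - 211)*(l + 35)) - T(266) = -½*(-609)*(-609 + (78 - 211)*(161 + 35)) - (-1080)*266 = -½*(-609)*(-609 - 133*196) - 1*(-287280) = -½*(-609)*(-609 - 26068) + 287280 = -½*(-609)*(-26677) + 287280 = -16246293/2 + 287280 = -15671733/2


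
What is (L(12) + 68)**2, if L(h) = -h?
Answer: 3136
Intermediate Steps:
(L(12) + 68)**2 = (-1*12 + 68)**2 = (-12 + 68)**2 = 56**2 = 3136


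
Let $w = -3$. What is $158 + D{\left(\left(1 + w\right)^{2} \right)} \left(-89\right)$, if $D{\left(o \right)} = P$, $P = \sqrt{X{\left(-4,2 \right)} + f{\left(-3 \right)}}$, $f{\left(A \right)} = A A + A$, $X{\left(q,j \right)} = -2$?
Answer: $-20$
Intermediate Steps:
$f{\left(A \right)} = A + A^{2}$ ($f{\left(A \right)} = A^{2} + A = A + A^{2}$)
$P = 2$ ($P = \sqrt{-2 - 3 \left(1 - 3\right)} = \sqrt{-2 - -6} = \sqrt{-2 + 6} = \sqrt{4} = 2$)
$D{\left(o \right)} = 2$
$158 + D{\left(\left(1 + w\right)^{2} \right)} \left(-89\right) = 158 + 2 \left(-89\right) = 158 - 178 = -20$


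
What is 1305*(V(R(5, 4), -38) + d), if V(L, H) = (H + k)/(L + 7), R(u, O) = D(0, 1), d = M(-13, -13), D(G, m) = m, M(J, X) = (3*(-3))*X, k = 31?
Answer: 1212345/8 ≈ 1.5154e+5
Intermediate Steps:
M(J, X) = -9*X
d = 117 (d = -9*(-13) = 117)
R(u, O) = 1
V(L, H) = (31 + H)/(7 + L) (V(L, H) = (H + 31)/(L + 7) = (31 + H)/(7 + L))
1305*(V(R(5, 4), -38) + d) = 1305*((31 - 38)/(7 + 1) + 117) = 1305*(-7/8 + 117) = 1305*(929/8) = 1212345/8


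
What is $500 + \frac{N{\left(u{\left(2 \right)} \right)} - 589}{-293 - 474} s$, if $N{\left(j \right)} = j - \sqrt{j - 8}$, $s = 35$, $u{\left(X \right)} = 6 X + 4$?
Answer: $\frac{403555}{767} + \frac{70 \sqrt{2}}{767} \approx 526.28$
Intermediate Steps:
$u{\left(X \right)} = 4 + 6 X$
$N{\left(j \right)} = j - \sqrt{-8 + j}$
$500 + \frac{N{\left(u{\left(2 \right)} \right)} - 589}{-293 - 474} s = 500 + \frac{\left(\left(4 + 6 \cdot 2\right) - \sqrt{-8 + \left(4 + 6 \cdot 2\right)}\right) - 589}{-293 - 474} \cdot 35 = 500 + \frac{\left(\left(4 + 12\right) - \sqrt{-8 + \left(4 + 12\right)}\right) - 589}{-767} \cdot 35 = 500 + \left(\left(16 - \sqrt{-8 + 16}\right) - 589\right) \left(- \frac{1}{767}\right) 35 = 500 + \left(\left(16 - \sqrt{8}\right) - 589\right) \left(- \frac{1}{767}\right) 35 = 500 + \left(\left(16 - 2 \sqrt{2}\right) - 589\right) \left(- \frac{1}{767}\right) 35 = 500 + \left(-573 - 2 \sqrt{2}\right) \left(- \frac{1}{767}\right) 35 = 500 + \left(\frac{573}{767} + \frac{2 \sqrt{2}}{767}\right) 35 = 500 + \left(\frac{20055}{767} + \frac{70 \sqrt{2}}{767}\right) = \frac{403555}{767} + \frac{70 \sqrt{2}}{767}$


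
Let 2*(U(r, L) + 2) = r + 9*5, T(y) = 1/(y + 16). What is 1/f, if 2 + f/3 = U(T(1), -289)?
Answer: 17/945 ≈ 0.017989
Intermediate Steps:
T(y) = 1/(16 + y)
U(r, L) = 41/2 + r/2 (U(r, L) = -2 + (r + 9*5)/2 = -2 + (r + 45)/2 = -2 + (45 + r)/2 = -2 + (45/2 + r/2) = 41/2 + r/2)
f = 945/17 (f = -6 + 3*(41/2 + 1/(2*(16 + 1))) = -6 + 3*(41/2 + (½)/17) = -6 + 3*(41/2 + (½)*(1/17)) = -6 + 3*(41/2 + 1/34) = -6 + 3*(349/17) = -6 + 1047/17 = 945/17 ≈ 55.588)
1/f = 1/(945/17) = 17/945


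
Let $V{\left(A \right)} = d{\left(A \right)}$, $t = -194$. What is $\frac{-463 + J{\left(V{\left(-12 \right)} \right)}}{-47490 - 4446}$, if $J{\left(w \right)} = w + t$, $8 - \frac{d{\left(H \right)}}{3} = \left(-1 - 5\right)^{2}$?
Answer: $\frac{247}{17312} \approx 0.014268$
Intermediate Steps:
$d{\left(H \right)} = -84$ ($d{\left(H \right)} = 24 - 3 \left(-1 - 5\right)^{2} = 24 - 3 \left(-6\right)^{2} = 24 - 108 = -84$)
$V{\left(A \right)} = -84$
$J{\left(w \right)} = -194 + w$ ($J{\left(w \right)} = w - 194 = -194 + w$)
$\frac{-463 + J{\left(V{\left(-12 \right)} \right)}}{-47490 - 4446} = \frac{-463 - 278}{-47490 - 4446} = \frac{-463 - 278}{-51936} = \left(-741\right) \left(- \frac{1}{51936}\right) = \frac{247}{17312}$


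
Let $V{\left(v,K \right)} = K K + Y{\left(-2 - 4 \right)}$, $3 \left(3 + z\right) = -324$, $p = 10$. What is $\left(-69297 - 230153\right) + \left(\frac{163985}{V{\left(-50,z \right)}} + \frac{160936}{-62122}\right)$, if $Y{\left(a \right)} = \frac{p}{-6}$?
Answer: $- \frac{343742050881189}{1147952438} \approx -2.9944 \cdot 10^{5}$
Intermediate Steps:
$z = -111$ ($z = -3 + \frac{1}{3} \left(-324\right) = -3 - 108 = -111$)
$Y{\left(a \right)} = - \frac{5}{3}$ ($Y{\left(a \right)} = \frac{10}{-6} = 10 \left(- \frac{1}{6}\right) = - \frac{5}{3}$)
$V{\left(v,K \right)} = - \frac{5}{3} + K^{2}$ ($V{\left(v,K \right)} = K K - \frac{5}{3} = K^{2} - \frac{5}{3} = - \frac{5}{3} + K^{2}$)
$\left(-69297 - 230153\right) + \left(\frac{163985}{V{\left(-50,z \right)}} + \frac{160936}{-62122}\right) = \left(-69297 - 230153\right) + \left(\frac{163985}{- \frac{5}{3} + \left(-111\right)^{2}} + \frac{160936}{-62122}\right) = -299450 + \left(\frac{163985}{- \frac{5}{3} + 12321} + 160936 \left(- \frac{1}{62122}\right)\right) = -299450 - \left(\frac{80468}{31061} - \frac{163985}{\frac{36958}{3}}\right) = -299450 + \left(163985 \cdot \frac{3}{36958} - \frac{80468}{31061}\right) = -299450 + \left(\frac{491955}{36958} - \frac{80468}{31061}\right) = -299450 + \frac{12306677911}{1147952438} = - \frac{343742050881189}{1147952438}$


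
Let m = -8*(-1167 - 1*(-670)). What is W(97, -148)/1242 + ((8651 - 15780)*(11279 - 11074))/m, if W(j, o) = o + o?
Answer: -908145793/2469096 ≈ -367.81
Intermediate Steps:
W(j, o) = 2*o
m = 3976 (m = -8*(-1167 + 670) = -8*(-497) = 3976)
W(97, -148)/1242 + ((8651 - 15780)*(11279 - 11074))/m = (2*(-148))/1242 + ((8651 - 15780)*(11279 - 11074))/3976 = -296*1/1242 - 7129*205*(1/3976) = -148/621 - 1461445*1/3976 = -148/621 - 1461445/3976 = -908145793/2469096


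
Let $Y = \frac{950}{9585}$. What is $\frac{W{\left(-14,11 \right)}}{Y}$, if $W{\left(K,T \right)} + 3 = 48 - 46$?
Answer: $- \frac{1917}{190} \approx -10.089$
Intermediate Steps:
$W{\left(K,T \right)} = -1$ ($W{\left(K,T \right)} = -3 + \left(48 - 46\right) = -3 + 2 = -1$)
$Y = \frac{190}{1917}$ ($Y = 950 \cdot \frac{1}{9585} = \frac{190}{1917} \approx 0.099113$)
$\frac{W{\left(-14,11 \right)}}{Y} = - \frac{1}{\frac{190}{1917}} = \left(-1\right) \frac{1917}{190} = - \frac{1917}{190}$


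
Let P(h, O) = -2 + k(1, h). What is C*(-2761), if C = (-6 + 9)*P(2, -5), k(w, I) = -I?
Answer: 33132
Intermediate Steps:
P(h, O) = -2 - h
C = -12 (C = (-6 + 9)*(-2 - 1*2) = 3*(-2 - 2) = 3*(-4) = -12)
C*(-2761) = -12*(-2761) = 33132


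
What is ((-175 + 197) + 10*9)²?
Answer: 12544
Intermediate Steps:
((-175 + 197) + 10*9)² = (22 + 90)² = 112² = 12544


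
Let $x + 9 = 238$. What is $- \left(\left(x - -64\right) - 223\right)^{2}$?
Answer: $-4900$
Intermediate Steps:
$x = 229$ ($x = -9 + 238 = 229$)
$- \left(\left(x - -64\right) - 223\right)^{2} = - \left(\left(229 - -64\right) - 223\right)^{2} = - \left(\left(229 + 64\right) - 223\right)^{2} = - \left(293 - 223\right)^{2} = - 70^{2} = \left(-1\right) 4900 = -4900$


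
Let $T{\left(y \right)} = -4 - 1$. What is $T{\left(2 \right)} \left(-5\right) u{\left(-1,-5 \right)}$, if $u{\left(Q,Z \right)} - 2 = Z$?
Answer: $-75$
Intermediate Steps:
$u{\left(Q,Z \right)} = 2 + Z$
$T{\left(y \right)} = -5$
$T{\left(2 \right)} \left(-5\right) u{\left(-1,-5 \right)} = \left(-5\right) \left(-5\right) \left(2 - 5\right) = 25 \left(-3\right) = -75$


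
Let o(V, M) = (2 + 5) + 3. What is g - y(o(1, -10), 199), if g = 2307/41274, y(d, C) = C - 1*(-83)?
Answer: -3878987/13758 ≈ -281.94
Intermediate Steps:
o(V, M) = 10 (o(V, M) = 7 + 3 = 10)
y(d, C) = 83 + C (y(d, C) = C + 83 = 83 + C)
g = 769/13758 (g = 2307*(1/41274) = 769/13758 ≈ 0.055895)
g - y(o(1, -10), 199) = 769/13758 - (83 + 199) = 769/13758 - 1*282 = 769/13758 - 282 = -3878987/13758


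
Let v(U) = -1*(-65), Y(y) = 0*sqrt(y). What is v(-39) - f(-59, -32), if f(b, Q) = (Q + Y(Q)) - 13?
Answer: 110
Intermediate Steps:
Y(y) = 0
f(b, Q) = -13 + Q (f(b, Q) = (Q + 0) - 13 = Q - 13 = -13 + Q)
v(U) = 65
v(-39) - f(-59, -32) = 65 - (-13 - 32) = 65 - 1*(-45) = 65 + 45 = 110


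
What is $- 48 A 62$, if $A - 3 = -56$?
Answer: $157728$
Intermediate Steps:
$A = -53$ ($A = 3 - 56 = -53$)
$- 48 A 62 = \left(-48\right) \left(-53\right) 62 = 2544 \cdot 62 = 157728$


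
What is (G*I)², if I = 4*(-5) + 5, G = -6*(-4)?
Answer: 129600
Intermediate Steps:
G = 24 (G = -(-24) = -1*(-24) = 24)
I = -15 (I = -20 + 5 = -15)
(G*I)² = (24*(-15))² = (-360)² = 129600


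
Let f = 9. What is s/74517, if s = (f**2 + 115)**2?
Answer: 38416/74517 ≈ 0.51553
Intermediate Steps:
s = 38416 (s = (9**2 + 115)**2 = (81 + 115)**2 = 196**2 = 38416)
s/74517 = 38416/74517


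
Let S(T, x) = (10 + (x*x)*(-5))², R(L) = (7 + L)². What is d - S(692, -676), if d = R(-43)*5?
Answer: -5220630910420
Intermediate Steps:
S(T, x) = (10 - 5*x²)² (S(T, x) = (10 + x²*(-5))² = (10 - 5*x²)²)
d = 6480 (d = (7 - 43)²*5 = (-36)²*5 = 1296*5 = 6480)
d - S(692, -676) = 6480 - 25*(-2 + (-676)²)² = 6480 - 25*(-2 + 456976)² = 6480 - 25*456974² = 6480 - 25*208825236676 = 6480 - 1*5220630916900 = 6480 - 5220630916900 = -5220630910420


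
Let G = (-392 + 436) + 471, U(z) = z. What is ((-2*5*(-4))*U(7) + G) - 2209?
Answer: -1414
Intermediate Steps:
G = 515 (G = 44 + 471 = 515)
((-2*5*(-4))*U(7) + G) - 2209 = ((-2*5*(-4))*7 + 515) - 2209 = (-10*(-4)*7 + 515) - 2209 = (40*7 + 515) - 2209 = (280 + 515) - 2209 = 795 - 2209 = -1414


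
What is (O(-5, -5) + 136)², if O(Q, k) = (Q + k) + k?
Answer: 14641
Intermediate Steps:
O(Q, k) = Q + 2*k
(O(-5, -5) + 136)² = ((-5 + 2*(-5)) + 136)² = ((-5 - 10) + 136)² = (-15 + 136)² = 121² = 14641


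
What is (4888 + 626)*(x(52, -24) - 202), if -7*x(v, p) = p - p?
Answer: -1113828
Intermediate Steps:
x(v, p) = 0 (x(v, p) = -(p - p)/7 = -⅐*0 = 0)
(4888 + 626)*(x(52, -24) - 202) = (4888 + 626)*(0 - 202) = 5514*(-202) = -1113828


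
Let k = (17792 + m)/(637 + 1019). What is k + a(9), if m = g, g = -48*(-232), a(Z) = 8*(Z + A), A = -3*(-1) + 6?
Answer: 33424/207 ≈ 161.47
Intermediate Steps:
A = 9 (A = 3 + 6 = 9)
a(Z) = 72 + 8*Z (a(Z) = 8*(Z + 9) = 8*(9 + Z) = 72 + 8*Z)
g = 11136
m = 11136
k = 3616/207 (k = (17792 + 11136)/(637 + 1019) = 28928/1656 = 28928*(1/1656) = 3616/207 ≈ 17.469)
k + a(9) = 3616/207 + (72 + 8*9) = 3616/207 + (72 + 72) = 3616/207 + 144 = 33424/207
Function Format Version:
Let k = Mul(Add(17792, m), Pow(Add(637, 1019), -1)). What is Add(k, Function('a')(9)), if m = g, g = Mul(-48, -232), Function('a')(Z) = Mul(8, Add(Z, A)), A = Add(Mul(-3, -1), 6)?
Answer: Rational(33424, 207) ≈ 161.47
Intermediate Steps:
A = 9 (A = Add(3, 6) = 9)
Function('a')(Z) = Add(72, Mul(8, Z)) (Function('a')(Z) = Mul(8, Add(Z, 9)) = Mul(8, Add(9, Z)) = Add(72, Mul(8, Z)))
g = 11136
m = 11136
k = Rational(3616, 207) (k = Mul(Add(17792, 11136), Pow(Add(637, 1019), -1)) = Mul(28928, Pow(1656, -1)) = Mul(28928, Rational(1, 1656)) = Rational(3616, 207) ≈ 17.469)
Add(k, Function('a')(9)) = Add(Rational(3616, 207), Add(72, Mul(8, 9))) = Add(Rational(3616, 207), Add(72, 72)) = Add(Rational(3616, 207), 144) = Rational(33424, 207)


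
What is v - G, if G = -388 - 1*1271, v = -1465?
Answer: 194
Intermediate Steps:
G = -1659 (G = -388 - 1271 = -1659)
v - G = -1465 - 1*(-1659) = -1465 + 1659 = 194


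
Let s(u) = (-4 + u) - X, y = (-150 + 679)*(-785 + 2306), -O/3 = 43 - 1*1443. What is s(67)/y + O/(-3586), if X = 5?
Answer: -1689574906/1442663937 ≈ -1.1712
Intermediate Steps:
O = 4200 (O = -3*(43 - 1*1443) = -3*(43 - 1443) = -3*(-1400) = 4200)
y = 804609 (y = 529*1521 = 804609)
s(u) = -9 + u (s(u) = (-4 + u) - 1*5 = (-4 + u) - 5 = -9 + u)
s(67)/y + O/(-3586) = (-9 + 67)/804609 + 4200/(-3586) = 58*(1/804609) + 4200*(-1/3586) = 58/804609 - 2100/1793 = -1689574906/1442663937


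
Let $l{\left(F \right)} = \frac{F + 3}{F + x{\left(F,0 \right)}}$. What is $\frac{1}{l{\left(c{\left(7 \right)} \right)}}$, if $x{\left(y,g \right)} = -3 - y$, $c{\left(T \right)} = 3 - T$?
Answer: $3$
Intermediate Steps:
$l{\left(F \right)} = -1 - \frac{F}{3}$ ($l{\left(F \right)} = \frac{F + 3}{F - \left(3 + F\right)} = \frac{3 + F}{-3} = \left(3 + F\right) \left(- \frac{1}{3}\right) = -1 - \frac{F}{3}$)
$\frac{1}{l{\left(c{\left(7 \right)} \right)}} = \frac{1}{-1 - \frac{3 - 7}{3}} = \frac{1}{-1 - - \frac{4}{3}} = \frac{1}{-1 + \frac{4}{3}} = \frac{1}{\frac{1}{3}} = 3$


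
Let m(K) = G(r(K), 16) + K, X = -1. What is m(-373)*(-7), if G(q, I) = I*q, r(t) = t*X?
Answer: -39165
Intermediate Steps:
r(t) = -t (r(t) = t*(-1) = -t)
m(K) = -15*K (m(K) = 16*(-K) + K = -16*K + K = -15*K)
m(-373)*(-7) = -15*(-373)*(-7) = 5595*(-7) = -39165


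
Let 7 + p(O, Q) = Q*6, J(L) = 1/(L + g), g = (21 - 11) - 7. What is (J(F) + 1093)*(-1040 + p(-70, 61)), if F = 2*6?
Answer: -3721892/5 ≈ -7.4438e+5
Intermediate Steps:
g = 3 (g = 10 - 7 = 3)
F = 12
J(L) = 1/(3 + L) (J(L) = 1/(L + 3) = 1/(3 + L))
p(O, Q) = -7 + 6*Q (p(O, Q) = -7 + Q*6 = -7 + 6*Q)
(J(F) + 1093)*(-1040 + p(-70, 61)) = (1/(3 + 12) + 1093)*(-1040 + (-7 + 6*61)) = (1/15 + 1093)*(-1040 + (-7 + 366)) = (1/15 + 1093)*(-1040 + 359) = (16396/15)*(-681) = -3721892/5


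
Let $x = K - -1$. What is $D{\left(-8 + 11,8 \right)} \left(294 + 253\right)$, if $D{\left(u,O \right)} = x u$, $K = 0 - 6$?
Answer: $-8205$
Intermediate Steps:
$K = -6$ ($K = 0 - 6 = -6$)
$x = -5$ ($x = -6 - -1 = -6 + 1 = -5$)
$D{\left(u,O \right)} = - 5 u$
$D{\left(-8 + 11,8 \right)} \left(294 + 253\right) = - 5 \left(-8 + 11\right) \left(294 + 253\right) = \left(-5\right) 3 \cdot 547 = \left(-15\right) 547 = -8205$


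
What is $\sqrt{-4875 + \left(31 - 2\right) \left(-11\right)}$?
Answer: $7 i \sqrt{106} \approx 72.069 i$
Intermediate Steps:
$\sqrt{-4875 + \left(31 - 2\right) \left(-11\right)} = \sqrt{-4875 + 29 \left(-11\right)} = \sqrt{-4875 - 319} = \sqrt{-5194} = 7 i \sqrt{106}$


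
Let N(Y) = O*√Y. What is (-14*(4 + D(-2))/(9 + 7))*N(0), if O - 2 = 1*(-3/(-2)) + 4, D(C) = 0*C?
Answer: 0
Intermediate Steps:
D(C) = 0
O = 15/2 (O = 2 + (1*(-3/(-2)) + 4) = 2 + (1*(-3*(-½)) + 4) = 2 + (1*(3/2) + 4) = 2 + (3/2 + 4) = 2 + 11/2 = 15/2 ≈ 7.5000)
N(Y) = 15*√Y/2
(-14*(4 + D(-2))/(9 + 7))*N(0) = (-14*(4 + 0)/(9 + 7))*(15*√0/2) = (-56/16)*((15/2)*0) = -56/16*0 = -14*¼*0 = -7/2*0 = 0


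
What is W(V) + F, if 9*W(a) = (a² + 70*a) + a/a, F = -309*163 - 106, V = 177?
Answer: -410537/9 ≈ -45615.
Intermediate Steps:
F = -50473 (F = -50367 - 106 = -50473)
W(a) = ⅑ + a²/9 + 70*a/9 (W(a) = ((a² + 70*a) + a/a)/9 = ((a² + 70*a) + 1)/9 = (1 + a² + 70*a)/9 = ⅑ + a²/9 + 70*a/9)
W(V) + F = (⅑ + (⅑)*177² + (70/9)*177) - 50473 = (⅑ + (⅑)*31329 + 4130/3) - 50473 = (⅑ + 3481 + 4130/3) - 50473 = 43720/9 - 50473 = -410537/9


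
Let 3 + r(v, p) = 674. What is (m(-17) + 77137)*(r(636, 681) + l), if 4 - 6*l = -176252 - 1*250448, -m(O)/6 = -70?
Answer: 16703063305/3 ≈ 5.5677e+9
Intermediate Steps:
m(O) = 420 (m(O) = -6*(-70) = 420)
r(v, p) = 671 (r(v, p) = -3 + 674 = 671)
l = 213352/3 (l = ⅔ - (-176252 - 1*250448)/6 = ⅔ - (-176252 - 250448)/6 = ⅔ - ⅙*(-426700) = ⅔ + 213350/3 = 213352/3 ≈ 71117.)
(m(-17) + 77137)*(r(636, 681) + l) = (420 + 77137)*(671 + 213352/3) = 77557*(215365/3) = 16703063305/3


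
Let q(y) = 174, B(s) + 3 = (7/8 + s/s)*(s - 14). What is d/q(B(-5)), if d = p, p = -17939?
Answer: -17939/174 ≈ -103.10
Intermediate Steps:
B(s) = -117/4 + 15*s/8 (B(s) = -3 + (7/8 + s/s)*(s - 14) = -3 + (7*(1/8) + 1)*(-14 + s) = -3 + (7/8 + 1)*(-14 + s) = -3 + 15*(-14 + s)/8 = -3 + (-105/4 + 15*s/8) = -117/4 + 15*s/8)
d = -17939
d/q(B(-5)) = -17939/174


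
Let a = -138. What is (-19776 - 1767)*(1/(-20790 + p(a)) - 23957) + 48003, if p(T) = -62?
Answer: 10762836014751/20852 ≈ 5.1615e+8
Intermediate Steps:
(-19776 - 1767)*(1/(-20790 + p(a)) - 23957) + 48003 = (-19776 - 1767)*(1/(-20790 - 62) - 23957) + 48003 = -21543*(1/(-20852) - 23957) + 48003 = -21543*(-1/20852 - 23957) + 48003 = -21543*(-499551365/20852) + 48003 = 10761835056195/20852 + 48003 = 10762836014751/20852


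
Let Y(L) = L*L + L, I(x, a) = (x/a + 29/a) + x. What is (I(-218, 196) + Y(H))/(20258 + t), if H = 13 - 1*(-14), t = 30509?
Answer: 15037/1421476 ≈ 0.010578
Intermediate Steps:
I(x, a) = x + 29/a + x/a (I(x, a) = (29/a + x/a) + x = x + 29/a + x/a)
H = 27 (H = 13 + 14 = 27)
Y(L) = L + L² (Y(L) = L² + L = L + L²)
(I(-218, 196) + Y(H))/(20258 + t) = ((29 - 218 + 196*(-218))/196 + 27*(1 + 27))/(20258 + 30509) = ((29 - 218 - 42728)/196 + 27*28)/50767 = ((1/196)*(-42917) + 756)*(1/50767) = (-6131/28 + 756)*(1/50767) = (15037/28)*(1/50767) = 15037/1421476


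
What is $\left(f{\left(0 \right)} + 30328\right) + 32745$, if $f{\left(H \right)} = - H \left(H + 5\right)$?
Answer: $63073$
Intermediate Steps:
$f{\left(H \right)} = - H \left(5 + H\right)$
$\left(f{\left(0 \right)} + 30328\right) + 32745 = \left(\left(-1\right) 0 \left(5 + 0\right) + 30328\right) + 32745 = \left(\left(-1\right) 0 \cdot 5 + 30328\right) + 32745 = \left(0 + 30328\right) + 32745 = 30328 + 32745 = 63073$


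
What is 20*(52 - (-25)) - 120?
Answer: 1420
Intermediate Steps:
20*(52 - (-25)) - 120 = 20*(52 - 1*(-25)) - 120 = 20*(52 + 25) - 120 = 20*77 - 120 = 1540 - 120 = 1420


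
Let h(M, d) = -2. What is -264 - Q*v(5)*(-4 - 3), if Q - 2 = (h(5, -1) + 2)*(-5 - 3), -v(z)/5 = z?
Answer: -614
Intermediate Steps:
v(z) = -5*z
Q = 2 (Q = 2 + (-2 + 2)*(-5 - 3) = 2 + 0*(-8) = 2 + 0 = 2)
-264 - Q*v(5)*(-4 - 3) = -264 - 2*(-5*5)*(-4 - 3) = -264 - 2*(-25)*(-7) = -264 - (-50)*(-7) = -264 - 1*350 = -264 - 350 = -614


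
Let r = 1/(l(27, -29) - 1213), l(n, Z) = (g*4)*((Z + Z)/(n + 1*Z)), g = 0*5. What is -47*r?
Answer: 47/1213 ≈ 0.038747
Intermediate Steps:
g = 0
l(n, Z) = 0 (l(n, Z) = (0*4)*((Z + Z)/(n + 1*Z)) = 0*((2*Z)/(n + Z)) = 0*((2*Z)/(Z + n)) = 0*(2*Z/(Z + n)) = 0)
r = -1/1213 (r = 1/(0 - 1213) = 1/(-1213) = -1/1213 ≈ -0.00082440)
-47*r = -47*(-1/1213) = 47/1213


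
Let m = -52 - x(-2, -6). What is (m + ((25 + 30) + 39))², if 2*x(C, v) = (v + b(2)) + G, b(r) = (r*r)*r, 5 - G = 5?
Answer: 1681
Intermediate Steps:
G = 0 (G = 5 - 1*5 = 5 - 5 = 0)
b(r) = r³ (b(r) = r²*r = r³)
x(C, v) = 4 + v/2 (x(C, v) = ((v + 2³) + 0)/2 = ((v + 8) + 0)/2 = ((8 + v) + 0)/2 = (8 + v)/2 = 4 + v/2)
m = -53 (m = -52 - (4 + (½)*(-6)) = -52 - (4 - 3) = -52 - 1*1 = -52 - 1 = -53)
(m + ((25 + 30) + 39))² = (-53 + ((25 + 30) + 39))² = (-53 + (55 + 39))² = (-53 + 94)² = 41² = 1681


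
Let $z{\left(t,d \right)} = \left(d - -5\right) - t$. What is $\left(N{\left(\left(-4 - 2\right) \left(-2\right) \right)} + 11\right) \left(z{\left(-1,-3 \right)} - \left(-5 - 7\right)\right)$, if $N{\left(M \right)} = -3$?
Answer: $120$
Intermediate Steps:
$z{\left(t,d \right)} = 5 + d - t$ ($z{\left(t,d \right)} = \left(d + 5\right) - t = \left(5 + d\right) - t = 5 + d - t$)
$\left(N{\left(\left(-4 - 2\right) \left(-2\right) \right)} + 11\right) \left(z{\left(-1,-3 \right)} - \left(-5 - 7\right)\right) = \left(-3 + 11\right) \left(\left(5 - 3 - -1\right) - \left(-5 - 7\right)\right) = 8 \left(\left(5 - 3 + 1\right) - \left(-5 - 7\right)\right) = 8 \left(3 - -12\right) = 8 \left(3 + 12\right) = 8 \cdot 15 = 120$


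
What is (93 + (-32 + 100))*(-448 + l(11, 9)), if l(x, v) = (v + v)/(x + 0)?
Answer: -790510/11 ≈ -71865.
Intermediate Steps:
l(x, v) = 2*v/x (l(x, v) = (2*v)/x = 2*v/x)
(93 + (-32 + 100))*(-448 + l(11, 9)) = (93 + (-32 + 100))*(-448 + 2*9/11) = (93 + 68)*(-448 + 2*9*(1/11)) = 161*(-448 + 18/11) = 161*(-4910/11) = -790510/11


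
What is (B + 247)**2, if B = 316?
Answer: 316969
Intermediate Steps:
(B + 247)**2 = (316 + 247)**2 = 563**2 = 316969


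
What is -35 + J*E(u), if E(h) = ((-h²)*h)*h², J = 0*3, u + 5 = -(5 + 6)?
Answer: -35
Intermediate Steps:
u = -16 (u = -5 - (5 + 6) = -5 - 1*11 = -5 - 11 = -16)
J = 0
E(h) = -h⁵ (E(h) = (-h³)*h² = -h⁵)
-35 + J*E(u) = -35 + 0*(-1*(-16)⁵) = -35 + 0*(-1*(-1048576)) = -35 + 0*1048576 = -35 + 0 = -35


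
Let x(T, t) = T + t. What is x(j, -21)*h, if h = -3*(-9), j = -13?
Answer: -918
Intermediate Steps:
h = 27
x(j, -21)*h = (-13 - 21)*27 = -34*27 = -918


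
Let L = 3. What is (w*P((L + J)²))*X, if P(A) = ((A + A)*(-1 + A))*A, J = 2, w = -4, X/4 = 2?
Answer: -960000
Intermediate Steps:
X = 8 (X = 4*2 = 8)
P(A) = 2*A²*(-1 + A) (P(A) = ((2*A)*(-1 + A))*A = (2*A*(-1 + A))*A = 2*A²*(-1 + A))
(w*P((L + J)²))*X = -8*((3 + 2)²)²*(-1 + (3 + 2)²)*8 = -8*(5²)²*(-1 + 5²)*8 = -8*25²*(-1 + 25)*8 = -8*625*24*8 = -4*30000*8 = -120000*8 = -960000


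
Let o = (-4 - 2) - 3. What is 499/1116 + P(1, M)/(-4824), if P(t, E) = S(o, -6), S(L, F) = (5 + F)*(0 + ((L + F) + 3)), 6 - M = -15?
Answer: 33247/74772 ≈ 0.44464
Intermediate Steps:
M = 21 (M = 6 - 1*(-15) = 6 + 15 = 21)
o = -9 (o = -6 - 3 = -9)
S(L, F) = (5 + F)*(3 + F + L) (S(L, F) = (5 + F)*(0 + ((F + L) + 3)) = (5 + F)*(0 + (3 + F + L)) = (5 + F)*(3 + F + L))
P(t, E) = 12 (P(t, E) = 15 + (-6)² + 5*(-9) + 8*(-6) - 6*(-9) = 15 + 36 - 45 - 48 + 54 = 12)
499/1116 + P(1, M)/(-4824) = 499/1116 + 12/(-4824) = 499*(1/1116) + 12*(-1/4824) = 499/1116 - 1/402 = 33247/74772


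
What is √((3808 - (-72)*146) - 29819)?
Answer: I*√15499 ≈ 124.49*I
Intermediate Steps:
√((3808 - (-72)*146) - 29819) = √((3808 - 1*(-10512)) - 29819) = √((3808 + 10512) - 29819) = √(14320 - 29819) = √(-15499) = I*√15499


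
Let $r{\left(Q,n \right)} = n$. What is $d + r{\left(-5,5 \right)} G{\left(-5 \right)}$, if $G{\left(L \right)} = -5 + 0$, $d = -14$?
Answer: $-39$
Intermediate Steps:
$G{\left(L \right)} = -5$
$d + r{\left(-5,5 \right)} G{\left(-5 \right)} = -14 + 5 \left(-5\right) = -14 - 25 = -39$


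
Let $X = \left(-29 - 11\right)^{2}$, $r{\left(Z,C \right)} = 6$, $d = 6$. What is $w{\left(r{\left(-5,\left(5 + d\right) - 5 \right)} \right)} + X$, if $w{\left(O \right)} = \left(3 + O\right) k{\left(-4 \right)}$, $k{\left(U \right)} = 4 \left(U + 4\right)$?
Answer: $1600$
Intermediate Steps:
$k{\left(U \right)} = 16 + 4 U$ ($k{\left(U \right)} = 4 \left(4 + U\right) = 16 + 4 U$)
$X = 1600$ ($X = \left(-40\right)^{2} = 1600$)
$w{\left(O \right)} = 0$ ($w{\left(O \right)} = \left(3 + O\right) \left(16 + 4 \left(-4\right)\right) = \left(3 + O\right) \left(16 - 16\right) = \left(3 + O\right) 0 = 0$)
$w{\left(r{\left(-5,\left(5 + d\right) - 5 \right)} \right)} + X = 0 + 1600 = 1600$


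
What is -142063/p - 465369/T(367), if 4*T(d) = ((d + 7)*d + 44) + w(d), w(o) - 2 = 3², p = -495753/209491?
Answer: 453959818494289/7563703521 ≈ 60018.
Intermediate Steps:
p = -495753/209491 (p = -495753*1/209491 = -495753/209491 ≈ -2.3665)
w(o) = 11 (w(o) = 2 + 3² = 2 + 9 = 11)
T(d) = 55/4 + d*(7 + d)/4 (T(d) = (((d + 7)*d + 44) + 11)/4 = (((7 + d)*d + 44) + 11)/4 = ((d*(7 + d) + 44) + 11)/4 = ((44 + d*(7 + d)) + 11)/4 = (55 + d*(7 + d))/4 = 55/4 + d*(7 + d)/4)
-142063/p - 465369/T(367) = -142063/(-495753/209491) - 465369/(55/4 + (¼)*367² + (7/4)*367) = -142063*(-209491/495753) - 465369/(55/4 + (¼)*134689 + 2569/4) = 29760919933/495753 - 465369/(55/4 + 134689/4 + 2569/4) = 29760919933/495753 - 465369/137313/4 = 29760919933/495753 - 465369*4/137313 = 29760919933/495753 - 620492/45771 = 453959818494289/7563703521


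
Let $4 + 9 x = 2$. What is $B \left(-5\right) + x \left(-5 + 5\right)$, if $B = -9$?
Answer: $45$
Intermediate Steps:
$x = - \frac{2}{9}$ ($x = - \frac{4}{9} + \frac{1}{9} \cdot 2 = - \frac{4}{9} + \frac{2}{9} = - \frac{2}{9} \approx -0.22222$)
$B \left(-5\right) + x \left(-5 + 5\right) = \left(-9\right) \left(-5\right) - \frac{2 \left(-5 + 5\right)}{9} = 45 - 0 = 45 + 0 = 45$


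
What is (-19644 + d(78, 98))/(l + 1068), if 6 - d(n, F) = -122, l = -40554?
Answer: 9758/19743 ≈ 0.49425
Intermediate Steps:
d(n, F) = 128 (d(n, F) = 6 - 1*(-122) = 6 + 122 = 128)
(-19644 + d(78, 98))/(l + 1068) = (-19644 + 128)/(-40554 + 1068) = -19516/(-39486) = -19516*(-1/39486) = 9758/19743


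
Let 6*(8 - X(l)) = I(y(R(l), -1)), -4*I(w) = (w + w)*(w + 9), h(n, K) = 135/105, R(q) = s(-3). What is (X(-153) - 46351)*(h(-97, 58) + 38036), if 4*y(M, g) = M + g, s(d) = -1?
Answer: -84613219363/48 ≈ -1.7628e+9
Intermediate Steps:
R(q) = -1
y(M, g) = M/4 + g/4 (y(M, g) = (M + g)/4 = M/4 + g/4)
h(n, K) = 9/7 (h(n, K) = 135*(1/105) = 9/7)
I(w) = -w*(9 + w)/2 (I(w) = -(w + w)*(w + 9)/4 = -2*w*(9 + w)/4 = -w*(9 + w)/2)
X(l) = 367/48 (X(l) = 8 - (-1)*((¼)*(-1) + (¼)*(-1))*(9 + ((¼)*(-1) + (¼)*(-1)))/12 = 8 - (-1)*(-¼ - ¼)*(9 + (-¼ - ¼))/12 = 8 - (-1)*(-1)*(9 - ½)/(12*2) = 8 - (-1)*(-1)*17/(12*2*2) = 8 - ⅙*17/8 = 8 - 17/48 = 367/48)
(X(-153) - 46351)*(h(-97, 58) + 38036) = (367/48 - 46351)*(9/7 + 38036) = -2224481/48*266261/7 = -84613219363/48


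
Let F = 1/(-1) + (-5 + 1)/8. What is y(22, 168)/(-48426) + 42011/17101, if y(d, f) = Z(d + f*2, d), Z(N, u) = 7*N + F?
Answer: 569027209/236609436 ≈ 2.4049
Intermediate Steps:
F = -3/2 (F = 1*(-1) - 4*⅛ = -1 - ½ = -3/2 ≈ -1.5000)
Z(N, u) = -3/2 + 7*N (Z(N, u) = 7*N - 3/2 = -3/2 + 7*N)
y(d, f) = -3/2 + 7*d + 14*f (y(d, f) = -3/2 + 7*(d + f*2) = -3/2 + 7*(d + 2*f) = -3/2 + (7*d + 14*f) = -3/2 + 7*d + 14*f)
y(22, 168)/(-48426) + 42011/17101 = (-3/2 + 7*22 + 14*168)/(-48426) + 42011/17101 = (-3/2 + 154 + 2352)*(-1/48426) + 42011*(1/17101) = (5009/2)*(-1/48426) + 42011/17101 = -5009/96852 + 42011/17101 = 569027209/236609436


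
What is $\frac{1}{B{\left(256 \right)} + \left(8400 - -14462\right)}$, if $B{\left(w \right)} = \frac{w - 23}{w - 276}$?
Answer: $\frac{20}{457007} \approx 4.3763 \cdot 10^{-5}$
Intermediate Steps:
$B{\left(w \right)} = \frac{-23 + w}{-276 + w}$
$\frac{1}{B{\left(256 \right)} + \left(8400 - -14462\right)} = \frac{1}{\frac{-23 + 256}{-276 + 256} + \left(8400 - -14462\right)} = \frac{1}{\frac{1}{-20} \cdot 233 + \left(8400 + 14462\right)} = \frac{1}{\left(- \frac{1}{20}\right) 233 + 22862} = \frac{1}{- \frac{233}{20} + 22862} = \frac{1}{\frac{457007}{20}} = \frac{20}{457007}$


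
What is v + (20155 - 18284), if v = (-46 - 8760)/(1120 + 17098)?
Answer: 17038536/9109 ≈ 1870.5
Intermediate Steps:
v = -4403/9109 (v = -8806/18218 = -8806*1/18218 = -4403/9109 ≈ -0.48337)
v + (20155 - 18284) = -4403/9109 + (20155 - 18284) = -4403/9109 + 1871 = 17038536/9109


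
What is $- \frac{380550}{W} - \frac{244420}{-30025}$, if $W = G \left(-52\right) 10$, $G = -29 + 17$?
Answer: $- \frac{66005553}{1249040} \approx -52.845$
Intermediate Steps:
$G = -12$
$W = 6240$ ($W = \left(-12\right) \left(-52\right) 10 = 624 \cdot 10 = 6240$)
$- \frac{380550}{W} - \frac{244420}{-30025} = - \frac{380550}{6240} - \frac{244420}{-30025} = \left(-380550\right) \frac{1}{6240} - - \frac{48884}{6005} = - \frac{12685}{208} + \frac{48884}{6005} = - \frac{66005553}{1249040}$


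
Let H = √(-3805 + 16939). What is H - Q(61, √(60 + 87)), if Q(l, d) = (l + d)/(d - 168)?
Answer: 495/1337 + √13134 + 229*√3/4011 ≈ 115.07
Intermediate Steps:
Q(l, d) = (d + l)/(-168 + d)
H = √13134 ≈ 114.60
H - Q(61, √(60 + 87)) = √13134 - (√(60 + 87) + 61)/(-168 + √(60 + 87)) = √13134 - (√147 + 61)/(-168 + √147) = √13134 - (7*√3 + 61)/(-168 + 7*√3) = √13134 - (61 + 7*√3)/(-168 + 7*√3)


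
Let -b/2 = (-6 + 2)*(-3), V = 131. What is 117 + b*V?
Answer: -3027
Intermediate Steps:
b = -24 (b = -2*(-6 + 2)*(-3) = -(-8)*(-3) = -2*12 = -24)
117 + b*V = 117 - 24*131 = 117 - 3144 = -3027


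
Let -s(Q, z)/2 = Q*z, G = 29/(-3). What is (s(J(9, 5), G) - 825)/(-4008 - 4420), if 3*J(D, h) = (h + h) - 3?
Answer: 7019/75852 ≈ 0.092535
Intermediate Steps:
G = -29/3 (G = 29*(-1/3) = -29/3 ≈ -9.6667)
J(D, h) = -1 + 2*h/3 (J(D, h) = ((h + h) - 3)/3 = (2*h - 3)/3 = (-3 + 2*h)/3 = -1 + 2*h/3)
s(Q, z) = -2*Q*z
(s(J(9, 5), G) - 825)/(-4008 - 4420) = (-2*(-1 + (2/3)*5)*(-29/3) - 825)/(-4008 - 4420) = (-2*(-1 + 10/3)*(-29/3) - 825)/(-8428) = (-2*7/3*(-29/3) - 825)*(-1/8428) = (406/9 - 825)*(-1/8428) = -7019/9*(-1/8428) = 7019/75852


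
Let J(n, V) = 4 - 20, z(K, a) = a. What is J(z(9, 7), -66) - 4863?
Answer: -4879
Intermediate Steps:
J(n, V) = -16
J(z(9, 7), -66) - 4863 = -16 - 4863 = -4879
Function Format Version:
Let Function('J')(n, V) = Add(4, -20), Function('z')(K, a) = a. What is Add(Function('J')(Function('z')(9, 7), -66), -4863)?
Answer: -4879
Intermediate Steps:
Function('J')(n, V) = -16
Add(Function('J')(Function('z')(9, 7), -66), -4863) = Add(-16, -4863) = -4879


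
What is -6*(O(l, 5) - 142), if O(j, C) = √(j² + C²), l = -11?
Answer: 852 - 6*√146 ≈ 779.50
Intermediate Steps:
O(j, C) = √(C² + j²)
-6*(O(l, 5) - 142) = -6*(√(5² + (-11)²) - 142) = -6*(√(25 + 121) - 142) = -6*(√146 - 142) = -6*(-142 + √146) = 852 - 6*√146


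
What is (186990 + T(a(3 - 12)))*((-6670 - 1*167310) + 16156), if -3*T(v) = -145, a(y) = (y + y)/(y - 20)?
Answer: -29519137920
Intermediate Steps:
a(y) = 2*y/(-20 + y) (a(y) = (2*y)/(-20 + y) = 2*y/(-20 + y))
T(v) = 145/3 (T(v) = -⅓*(-145) = 145/3)
(186990 + T(a(3 - 12)))*((-6670 - 1*167310) + 16156) = (186990 + 145/3)*((-6670 - 1*167310) + 16156) = 561115*((-6670 - 167310) + 16156)/3 = 561115*(-173980 + 16156)/3 = (561115/3)*(-157824) = -29519137920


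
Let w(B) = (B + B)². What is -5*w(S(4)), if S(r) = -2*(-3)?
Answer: -720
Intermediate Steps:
S(r) = 6
w(B) = 4*B² (w(B) = (2*B)² = 4*B²)
-5*w(S(4)) = -20*6² = -20*36 = -5*144 = -720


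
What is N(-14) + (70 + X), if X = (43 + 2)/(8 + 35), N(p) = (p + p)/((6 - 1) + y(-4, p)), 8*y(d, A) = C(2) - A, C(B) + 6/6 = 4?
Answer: 164503/2451 ≈ 67.117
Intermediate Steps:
C(B) = 3 (C(B) = -1 + 4 = 3)
y(d, A) = 3/8 - A/8 (y(d, A) = (3 - A)/8 = 3/8 - A/8)
N(p) = 2*p/(43/8 - p/8) (N(p) = (p + p)/((6 - 1) + (3/8 - p/8)) = (2*p)/(5 + (3/8 - p/8)) = (2*p)/(43/8 - p/8) = 2*p/(43/8 - p/8))
X = 45/43 ≈ 1.0465
N(-14) + (70 + X) = -16*(-14)/(-43 - 14) + (70 + 45/43) = -16*(-14)/(-57) + 3055/43 = -16*(-14)*(-1/57) + 3055/43 = -224/57 + 3055/43 = 164503/2451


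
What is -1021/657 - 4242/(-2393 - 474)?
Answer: -140213/1883619 ≈ -0.074438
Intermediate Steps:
-1021/657 - 4242/(-2393 - 474) = -1021*1/657 - 4242/(-2867) = -1021/657 - 4242*(-1/2867) = -1021/657 + 4242/2867 = -140213/1883619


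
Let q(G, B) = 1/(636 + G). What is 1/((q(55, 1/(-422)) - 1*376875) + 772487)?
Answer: 691/273367893 ≈ 2.5277e-6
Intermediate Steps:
1/((q(55, 1/(-422)) - 1*376875) + 772487) = 1/((1/(636 + 55) - 1*376875) + 772487) = 1/((1/691 - 376875) + 772487) = 1/(-260420624/691 + 772487) = 1/(273367893/691) = 691/273367893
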